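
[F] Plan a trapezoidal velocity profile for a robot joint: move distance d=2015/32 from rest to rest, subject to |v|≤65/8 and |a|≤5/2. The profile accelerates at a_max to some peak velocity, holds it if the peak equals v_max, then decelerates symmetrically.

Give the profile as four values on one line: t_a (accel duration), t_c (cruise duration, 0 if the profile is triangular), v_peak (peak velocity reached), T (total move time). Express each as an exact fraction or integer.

vₘ²/aₘ = (65/8)²/(5/2) = 845/32
2015/32 ≥ 845/32 ⇒ cruise phase
t_a = (65/8)/(5/2) = 13/4; v_peak = 65/8
d_cruise = 2015/32 − 845/32 = 585/16; t_c = (585/16)/(65/8) = 9/2
T = 2·13/4 + 9/2 = 11

t_a=13/4 t_c=9/2 v_peak=65/8 T=11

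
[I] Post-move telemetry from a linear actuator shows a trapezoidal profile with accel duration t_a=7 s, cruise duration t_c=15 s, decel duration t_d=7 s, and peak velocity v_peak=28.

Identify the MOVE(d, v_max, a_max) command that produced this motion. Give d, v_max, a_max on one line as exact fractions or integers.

a_max = 28/7 = 4
d_a = ½·28·7 = 98; d_c = 28·15 = 420
d = 2·98 + 420 = 616
t_c = 15 > 0 so v_max = 28

d=616 v_max=28 a_max=4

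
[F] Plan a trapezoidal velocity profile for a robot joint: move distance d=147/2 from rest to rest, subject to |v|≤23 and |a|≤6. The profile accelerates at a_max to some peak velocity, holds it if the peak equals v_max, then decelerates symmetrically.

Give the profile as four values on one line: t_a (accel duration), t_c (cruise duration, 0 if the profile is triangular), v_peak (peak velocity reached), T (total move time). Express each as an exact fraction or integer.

t_a=7/2 t_c=0 v_peak=21 T=7

(v_max)²/a_max = 23²/6 = 529/6
147/2 < 529/6 so t_c = 0
v_peak = √(147/2·6) = √441 = 21
t_a = 21/6 = 7/2; t_c = 0
T = 2·7/2 = 7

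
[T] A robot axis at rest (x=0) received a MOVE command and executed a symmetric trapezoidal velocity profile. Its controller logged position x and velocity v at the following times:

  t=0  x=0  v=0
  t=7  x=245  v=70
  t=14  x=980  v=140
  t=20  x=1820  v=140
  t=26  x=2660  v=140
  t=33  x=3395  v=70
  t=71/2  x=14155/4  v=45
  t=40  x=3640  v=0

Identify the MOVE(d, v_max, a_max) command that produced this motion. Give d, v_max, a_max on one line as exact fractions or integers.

final state: t=40, x=3640, v=0 → d = 3640
a_max = (70−0)/(7−0) = 10
max v = 140 over t∈[14,26] → v_max = 140
check: 140·(14+12) = 3640 ✓

d=3640 v_max=140 a_max=10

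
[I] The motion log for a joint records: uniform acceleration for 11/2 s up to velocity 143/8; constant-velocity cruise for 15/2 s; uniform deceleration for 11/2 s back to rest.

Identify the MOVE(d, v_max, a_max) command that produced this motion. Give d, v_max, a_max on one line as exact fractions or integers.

d=1859/8 v_max=143/8 a_max=13/4

a_max = (143/8)/(11/2) = 13/4
d_a = ½·143/8·11/2 = 1573/32; d_c = 143/8·15/2 = 2145/16
d = 2·1573/32 + 2145/16 = 1859/8
t_c = 15/2 > 0 so v_max = 143/8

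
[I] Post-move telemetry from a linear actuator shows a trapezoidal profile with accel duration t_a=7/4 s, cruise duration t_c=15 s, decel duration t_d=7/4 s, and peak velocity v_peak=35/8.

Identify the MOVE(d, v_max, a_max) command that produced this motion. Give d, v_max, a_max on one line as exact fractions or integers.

a_max = (35/8)/(7/4) = 5/2
d_a = ½·35/8·7/4 = 245/64; d_c = 35/8·15 = 525/8
d = 2·245/64 + 525/8 = 2345/32
t_c = 15 > 0 so v_max = 35/8

d=2345/32 v_max=35/8 a_max=5/2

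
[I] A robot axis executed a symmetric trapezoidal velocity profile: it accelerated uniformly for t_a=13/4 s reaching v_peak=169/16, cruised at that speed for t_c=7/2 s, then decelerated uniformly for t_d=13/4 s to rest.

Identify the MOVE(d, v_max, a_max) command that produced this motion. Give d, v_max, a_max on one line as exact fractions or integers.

d=4563/64 v_max=169/16 a_max=13/4

a_max = (169/16)/(13/4) = 13/4
d_a = ½·169/16·13/4 = 2197/128; d_c = 169/16·7/2 = 1183/32
d = 2·2197/128 + 1183/32 = 4563/64
t_c = 7/2 > 0 so v_max = 169/16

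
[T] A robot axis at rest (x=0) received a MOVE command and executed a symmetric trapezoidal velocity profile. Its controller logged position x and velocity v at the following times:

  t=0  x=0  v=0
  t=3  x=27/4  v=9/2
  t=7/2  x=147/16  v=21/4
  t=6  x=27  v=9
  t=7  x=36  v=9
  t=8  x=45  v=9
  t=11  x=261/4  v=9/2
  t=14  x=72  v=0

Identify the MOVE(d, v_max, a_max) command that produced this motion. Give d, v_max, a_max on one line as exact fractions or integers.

final state: t=14, x=72, v=0 → d = 72
a_max = (9/2−0)/(3−0) = 3/2
max v = 9 over t∈[6,8] → v_max = 9
check: 9·(6+2) = 72 ✓

d=72 v_max=9 a_max=3/2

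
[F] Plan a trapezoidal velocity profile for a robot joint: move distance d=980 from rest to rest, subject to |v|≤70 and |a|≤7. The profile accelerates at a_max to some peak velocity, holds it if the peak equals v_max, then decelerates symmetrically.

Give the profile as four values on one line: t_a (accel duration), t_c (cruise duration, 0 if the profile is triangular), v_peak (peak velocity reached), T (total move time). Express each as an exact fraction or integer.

t_a=10 t_c=4 v_peak=70 T=24

(v_max)²/a_max = 70²/7 = 700
980 ≥ 700 so v_max reached
t_a = 70/7 = 10; v_peak = 70
d_cruise = 980 − 700 = 280; t_c = 280/70 = 4
T = 2·10 + 4 = 24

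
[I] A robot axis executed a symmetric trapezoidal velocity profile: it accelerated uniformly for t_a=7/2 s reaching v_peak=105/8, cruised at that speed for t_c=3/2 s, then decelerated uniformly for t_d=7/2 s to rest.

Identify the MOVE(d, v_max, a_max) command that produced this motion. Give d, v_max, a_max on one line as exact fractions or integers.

a_max = (105/8)/(7/2) = 15/4
d_a = ½·105/8·7/2 = 735/32; d_c = 105/8·3/2 = 315/16
d = 2·735/32 + 315/16 = 525/8
t_c = 3/2 > 0 ⇒ limit active, v_max = 105/8

d=525/8 v_max=105/8 a_max=15/4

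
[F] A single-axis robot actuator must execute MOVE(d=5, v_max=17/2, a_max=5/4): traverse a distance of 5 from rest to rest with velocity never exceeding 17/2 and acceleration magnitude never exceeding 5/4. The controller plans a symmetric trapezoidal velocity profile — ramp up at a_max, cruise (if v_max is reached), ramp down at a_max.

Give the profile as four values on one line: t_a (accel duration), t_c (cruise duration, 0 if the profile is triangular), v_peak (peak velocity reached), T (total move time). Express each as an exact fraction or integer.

t_a=2 t_c=0 v_peak=5/2 T=4

(v_max)²/a_max = (17/2)²/(5/4) = 289/5
5 < 289/5 → triangular
v_peak = √(5·5/4) = √(25/4) = 5/2
t_a = (5/2)/(5/4) = 2; t_c = 0
T = 2·2 = 4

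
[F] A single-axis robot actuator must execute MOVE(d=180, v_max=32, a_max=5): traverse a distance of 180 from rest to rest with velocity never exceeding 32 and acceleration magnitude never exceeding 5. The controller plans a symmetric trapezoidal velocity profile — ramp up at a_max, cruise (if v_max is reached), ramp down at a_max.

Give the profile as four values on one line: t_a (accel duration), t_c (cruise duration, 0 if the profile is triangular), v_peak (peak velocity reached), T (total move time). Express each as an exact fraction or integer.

vₘ²/aₘ = 32²/5 = 1024/5
180 < 1024/5 ⇒ no cruise
v_peak = √(180·5) = √900 = 30
t_a = 30/5 = 6; t_c = 0
T = 2·6 = 12

t_a=6 t_c=0 v_peak=30 T=12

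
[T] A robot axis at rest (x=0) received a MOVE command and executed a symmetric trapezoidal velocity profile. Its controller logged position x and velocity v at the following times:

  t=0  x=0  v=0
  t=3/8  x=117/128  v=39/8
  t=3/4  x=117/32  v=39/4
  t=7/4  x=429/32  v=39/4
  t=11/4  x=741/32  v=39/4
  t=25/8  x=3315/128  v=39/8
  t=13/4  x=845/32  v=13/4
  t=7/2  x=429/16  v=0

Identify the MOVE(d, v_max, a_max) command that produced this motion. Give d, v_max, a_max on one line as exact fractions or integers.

final state: t=7/2, x=429/16, v=0 → d = 429/16
a_max = (39/8−0)/(3/8−0) = 13
max v = 39/4 over t∈[3/4,11/4] → v_max = 39/4
check: 39/4·(3/4+2) = 429/16 ✓

d=429/16 v_max=39/4 a_max=13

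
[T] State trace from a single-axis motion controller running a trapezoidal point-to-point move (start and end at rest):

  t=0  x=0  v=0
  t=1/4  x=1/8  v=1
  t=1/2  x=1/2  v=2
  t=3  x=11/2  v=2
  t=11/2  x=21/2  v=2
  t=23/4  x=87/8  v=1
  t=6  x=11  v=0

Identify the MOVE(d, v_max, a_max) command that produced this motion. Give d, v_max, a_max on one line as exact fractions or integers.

d=11 v_max=2 a_max=4

final state: t=6, x=11, v=0 → d = 11
a_max = (1−0)/(1/4−0) = 4
max v = 2 over t∈[1/2,11/2] → v_max = 2
check: 2·(1/2+5) = 11 ✓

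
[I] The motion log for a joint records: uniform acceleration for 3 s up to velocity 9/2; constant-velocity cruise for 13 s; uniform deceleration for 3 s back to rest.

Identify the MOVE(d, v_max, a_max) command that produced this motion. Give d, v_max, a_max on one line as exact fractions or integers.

d=72 v_max=9/2 a_max=3/2

a_max = (9/2)/3 = 3/2
d_a = ½·9/2·3 = 27/4; d_c = 9/2·13 = 117/2
d = 2·27/4 + 117/2 = 72
t_c = 13 > 0 → v_max = v_peak = 9/2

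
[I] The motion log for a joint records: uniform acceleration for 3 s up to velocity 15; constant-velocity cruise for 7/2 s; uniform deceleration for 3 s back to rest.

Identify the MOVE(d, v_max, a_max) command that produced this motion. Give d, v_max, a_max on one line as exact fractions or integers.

a_max = 15/3 = 5
d_a = ½·15·3 = 45/2; d_c = 15·7/2 = 105/2
d = 2·45/2 + 105/2 = 195/2
t_c = 7/2 > 0 ⇒ limit active, v_max = 15

d=195/2 v_max=15 a_max=5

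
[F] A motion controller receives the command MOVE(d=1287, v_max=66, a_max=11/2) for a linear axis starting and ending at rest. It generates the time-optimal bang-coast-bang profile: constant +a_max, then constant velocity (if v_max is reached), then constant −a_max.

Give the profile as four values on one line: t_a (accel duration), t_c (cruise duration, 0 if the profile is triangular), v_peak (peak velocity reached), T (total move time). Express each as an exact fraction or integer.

(v_max)²/a_max = 66²/(11/2) = 792
1287 ≥ 792 → trapezoidal
t_a = 66/(11/2) = 12; v_peak = 66
d_cruise = 1287 − 792 = 495; t_c = 495/66 = 15/2
T = 2·12 + 15/2 = 63/2

t_a=12 t_c=15/2 v_peak=66 T=63/2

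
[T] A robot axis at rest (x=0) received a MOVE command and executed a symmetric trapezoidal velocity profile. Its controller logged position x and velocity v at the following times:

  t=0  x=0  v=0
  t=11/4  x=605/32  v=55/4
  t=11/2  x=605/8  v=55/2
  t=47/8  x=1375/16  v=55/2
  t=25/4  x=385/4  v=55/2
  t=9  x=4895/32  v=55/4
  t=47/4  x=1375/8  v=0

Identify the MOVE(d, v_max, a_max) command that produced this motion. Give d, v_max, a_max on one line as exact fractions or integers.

d=1375/8 v_max=55/2 a_max=5

final state: t=47/4, x=1375/8, v=0 → d = 1375/8
a_max = (55/4−0)/(11/4−0) = 5
max v = 55/2 over t∈[11/2,25/4] → v_max = 55/2
check: 55/2·(11/2+3/4) = 1375/8 ✓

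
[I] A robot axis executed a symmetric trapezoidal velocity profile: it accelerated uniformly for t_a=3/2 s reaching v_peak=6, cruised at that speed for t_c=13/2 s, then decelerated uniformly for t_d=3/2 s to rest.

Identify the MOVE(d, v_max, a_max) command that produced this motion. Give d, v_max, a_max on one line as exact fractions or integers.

a_max = 6/(3/2) = 4
d_a = ½·6·3/2 = 9/2; d_c = 6·13/2 = 39
d = 2·9/2 + 39 = 48
t_c = 13/2 > 0 → v_max = v_peak = 6

d=48 v_max=6 a_max=4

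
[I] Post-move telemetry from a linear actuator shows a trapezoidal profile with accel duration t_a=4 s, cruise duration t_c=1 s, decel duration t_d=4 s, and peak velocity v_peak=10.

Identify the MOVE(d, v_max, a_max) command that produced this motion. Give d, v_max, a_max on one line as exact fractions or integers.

a_max = 10/4 = 5/2
d_a = ½·10·4 = 20; d_c = 10·1 = 10
d = 2·20 + 10 = 50
t_c = 1 > 0 ⇒ limit active, v_max = 10

d=50 v_max=10 a_max=5/2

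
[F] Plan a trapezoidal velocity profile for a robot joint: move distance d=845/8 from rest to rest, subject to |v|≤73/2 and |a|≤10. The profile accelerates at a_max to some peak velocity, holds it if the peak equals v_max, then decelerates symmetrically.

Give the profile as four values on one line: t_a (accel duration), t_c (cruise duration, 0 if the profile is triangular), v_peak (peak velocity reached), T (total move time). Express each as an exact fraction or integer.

t_a=13/4 t_c=0 v_peak=65/2 T=13/2

vₘ²/aₘ = (73/2)²/10 = 5329/40
845/8 < 5329/40 ⇒ no cruise
v_peak = √(845/8·10) = √(4225/4) = 65/2
t_a = (65/2)/10 = 13/4; t_c = 0
T = 2·13/4 = 13/2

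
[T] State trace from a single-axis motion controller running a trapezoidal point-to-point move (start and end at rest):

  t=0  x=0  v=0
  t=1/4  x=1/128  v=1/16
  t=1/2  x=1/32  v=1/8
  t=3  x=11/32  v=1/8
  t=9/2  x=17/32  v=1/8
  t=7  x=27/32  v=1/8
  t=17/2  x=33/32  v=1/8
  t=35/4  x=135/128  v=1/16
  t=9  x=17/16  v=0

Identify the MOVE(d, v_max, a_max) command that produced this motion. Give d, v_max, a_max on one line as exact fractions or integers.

final state: t=9, x=17/16, v=0 → d = 17/16
a_max = (1/16−0)/(1/4−0) = 1/4
max v = 1/8 over t∈[1/2,17/2] → v_max = 1/8
check: 1/8·(1/2+8) = 17/16 ✓

d=17/16 v_max=1/8 a_max=1/4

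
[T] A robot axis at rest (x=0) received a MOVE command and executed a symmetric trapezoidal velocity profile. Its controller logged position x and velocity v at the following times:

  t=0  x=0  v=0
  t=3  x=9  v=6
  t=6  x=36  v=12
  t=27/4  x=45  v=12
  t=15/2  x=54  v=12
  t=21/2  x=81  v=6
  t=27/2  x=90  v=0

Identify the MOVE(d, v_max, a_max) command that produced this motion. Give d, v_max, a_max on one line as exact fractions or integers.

final state: t=27/2, x=90, v=0 → d = 90
a_max = (6−0)/(3−0) = 2
max v = 12 over t∈[6,15/2] → v_max = 12
check: 12·(6+3/2) = 90 ✓

d=90 v_max=12 a_max=2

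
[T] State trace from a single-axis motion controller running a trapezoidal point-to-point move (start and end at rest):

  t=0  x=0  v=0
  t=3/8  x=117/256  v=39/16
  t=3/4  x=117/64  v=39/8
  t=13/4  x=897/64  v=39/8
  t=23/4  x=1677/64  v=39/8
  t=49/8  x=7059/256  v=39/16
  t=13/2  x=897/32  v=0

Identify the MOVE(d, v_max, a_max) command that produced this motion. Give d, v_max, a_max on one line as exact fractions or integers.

final state: t=13/2, x=897/32, v=0 → d = 897/32
a_max = (39/16−0)/(3/8−0) = 13/2
max v = 39/8 over t∈[3/4,23/4] → v_max = 39/8
check: 39/8·(3/4+5) = 897/32 ✓

d=897/32 v_max=39/8 a_max=13/2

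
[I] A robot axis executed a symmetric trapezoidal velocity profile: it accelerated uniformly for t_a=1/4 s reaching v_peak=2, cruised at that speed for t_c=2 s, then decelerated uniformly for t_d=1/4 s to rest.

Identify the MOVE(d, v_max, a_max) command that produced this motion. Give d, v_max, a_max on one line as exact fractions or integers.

a_max = 2/(1/4) = 8
d_a = ½·2·1/4 = 1/4; d_c = 2·2 = 4
d = 2·1/4 + 4 = 9/2
t_c = 2 > 0 so v_max = 2

d=9/2 v_max=2 a_max=8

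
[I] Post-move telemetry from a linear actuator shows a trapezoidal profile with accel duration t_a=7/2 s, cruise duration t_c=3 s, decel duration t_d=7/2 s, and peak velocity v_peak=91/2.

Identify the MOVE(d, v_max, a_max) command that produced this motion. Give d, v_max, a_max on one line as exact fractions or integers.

d=1183/4 v_max=91/2 a_max=13

a_max = (91/2)/(7/2) = 13
d_a = ½·91/2·7/2 = 637/8; d_c = 91/2·3 = 273/2
d = 2·637/8 + 273/2 = 1183/4
t_c = 3 > 0 ⇒ limit active, v_max = 91/2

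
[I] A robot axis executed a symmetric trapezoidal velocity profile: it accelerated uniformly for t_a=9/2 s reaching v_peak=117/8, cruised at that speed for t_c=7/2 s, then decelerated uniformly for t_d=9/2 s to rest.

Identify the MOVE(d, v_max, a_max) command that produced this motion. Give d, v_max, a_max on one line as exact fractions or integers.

d=117 v_max=117/8 a_max=13/4

a_max = (117/8)/(9/2) = 13/4
d_a = ½·117/8·9/2 = 1053/32; d_c = 117/8·7/2 = 819/16
d = 2·1053/32 + 819/16 = 117
t_c = 7/2 > 0 so v_max = 117/8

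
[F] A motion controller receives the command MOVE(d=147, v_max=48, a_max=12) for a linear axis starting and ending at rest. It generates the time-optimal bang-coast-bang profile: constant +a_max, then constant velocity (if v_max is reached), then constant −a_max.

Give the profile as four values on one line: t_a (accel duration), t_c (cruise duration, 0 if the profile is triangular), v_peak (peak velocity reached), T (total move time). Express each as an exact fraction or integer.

t_a=7/2 t_c=0 v_peak=42 T=7

v_max²/a_max = 48²/12 = 192
147 < 192 so t_c = 0
v_peak = √(147·12) = √1764 = 42
t_a = 42/12 = 7/2; t_c = 0
T = 2·7/2 = 7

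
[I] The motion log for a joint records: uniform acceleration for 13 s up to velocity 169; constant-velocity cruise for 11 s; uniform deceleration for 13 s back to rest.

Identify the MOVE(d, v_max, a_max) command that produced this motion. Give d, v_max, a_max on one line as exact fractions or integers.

d=4056 v_max=169 a_max=13

a_max = 169/13 = 13
d_a = ½·169·13 = 2197/2; d_c = 169·11 = 1859
d = 2·2197/2 + 1859 = 4056
t_c = 11 > 0 → v_max = v_peak = 169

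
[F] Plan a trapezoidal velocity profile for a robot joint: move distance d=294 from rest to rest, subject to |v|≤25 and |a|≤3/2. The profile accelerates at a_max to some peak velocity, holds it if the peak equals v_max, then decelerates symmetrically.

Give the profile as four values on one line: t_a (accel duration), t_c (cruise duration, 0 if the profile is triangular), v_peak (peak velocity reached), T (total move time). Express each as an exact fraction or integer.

(v_max)²/a_max = 25²/(3/2) = 1250/3
294 < 1250/3 ⇒ no cruise
v_peak = √(294·3/2) = √441 = 21
t_a = 21/(3/2) = 14; t_c = 0
T = 2·14 = 28

t_a=14 t_c=0 v_peak=21 T=28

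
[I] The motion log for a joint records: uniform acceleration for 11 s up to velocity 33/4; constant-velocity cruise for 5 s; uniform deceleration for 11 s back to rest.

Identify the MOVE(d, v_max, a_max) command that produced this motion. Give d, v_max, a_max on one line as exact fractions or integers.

d=132 v_max=33/4 a_max=3/4

a_max = (33/4)/11 = 3/4
d_a = ½·33/4·11 = 363/8; d_c = 33/4·5 = 165/4
d = 2·363/8 + 165/4 = 132
t_c = 5 > 0 so v_max = 33/4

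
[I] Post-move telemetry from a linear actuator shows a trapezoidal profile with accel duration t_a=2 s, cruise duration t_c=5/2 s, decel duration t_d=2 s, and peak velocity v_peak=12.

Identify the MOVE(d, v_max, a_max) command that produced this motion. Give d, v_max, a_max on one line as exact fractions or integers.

d=54 v_max=12 a_max=6

a_max = 12/2 = 6
d_a = ½·12·2 = 12; d_c = 12·5/2 = 30
d = 2·12 + 30 = 54
t_c = 5/2 > 0 → v_max = v_peak = 12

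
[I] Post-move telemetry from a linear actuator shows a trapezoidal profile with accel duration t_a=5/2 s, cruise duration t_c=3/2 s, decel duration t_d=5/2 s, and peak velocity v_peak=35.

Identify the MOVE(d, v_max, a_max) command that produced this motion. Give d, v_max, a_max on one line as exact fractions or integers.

d=140 v_max=35 a_max=14

a_max = 35/(5/2) = 14
d_a = ½·35·5/2 = 175/4; d_c = 35·3/2 = 105/2
d = 2·175/4 + 105/2 = 140
t_c = 3/2 > 0 so v_max = 35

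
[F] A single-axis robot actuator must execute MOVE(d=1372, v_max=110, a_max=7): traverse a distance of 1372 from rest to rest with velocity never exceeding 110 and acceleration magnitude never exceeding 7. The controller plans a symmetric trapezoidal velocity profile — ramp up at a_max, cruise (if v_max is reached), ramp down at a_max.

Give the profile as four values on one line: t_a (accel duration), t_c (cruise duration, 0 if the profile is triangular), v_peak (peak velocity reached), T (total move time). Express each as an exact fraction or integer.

t_a=14 t_c=0 v_peak=98 T=28

vₘ²/aₘ = 110²/7 = 12100/7
1372 < 12100/7 → triangular
v_peak = √(1372·7) = √9604 = 98
t_a = 98/7 = 14; t_c = 0
T = 2·14 = 28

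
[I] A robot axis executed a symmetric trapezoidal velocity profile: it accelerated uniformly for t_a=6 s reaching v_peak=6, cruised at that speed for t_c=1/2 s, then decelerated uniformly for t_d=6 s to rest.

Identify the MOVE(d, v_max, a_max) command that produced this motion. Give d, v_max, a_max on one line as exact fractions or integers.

a_max = 6/6 = 1
d_a = ½·6·6 = 18; d_c = 6·1/2 = 3
d = 2·18 + 3 = 39
t_c = 1/2 > 0 → v_max = v_peak = 6

d=39 v_max=6 a_max=1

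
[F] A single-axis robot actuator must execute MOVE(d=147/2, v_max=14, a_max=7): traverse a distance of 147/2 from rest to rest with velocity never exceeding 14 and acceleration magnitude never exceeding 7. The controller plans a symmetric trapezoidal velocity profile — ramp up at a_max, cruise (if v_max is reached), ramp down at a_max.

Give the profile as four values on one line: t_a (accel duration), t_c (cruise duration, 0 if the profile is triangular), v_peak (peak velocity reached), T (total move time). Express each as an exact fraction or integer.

t_a=2 t_c=13/4 v_peak=14 T=29/4

v_max²/a_max = 14²/7 = 28
147/2 ≥ 28 so v_max reached
t_a = 14/7 = 2; v_peak = 14
d_cruise = 147/2 − 28 = 91/2; t_c = (91/2)/14 = 13/4
T = 2·2 + 13/4 = 29/4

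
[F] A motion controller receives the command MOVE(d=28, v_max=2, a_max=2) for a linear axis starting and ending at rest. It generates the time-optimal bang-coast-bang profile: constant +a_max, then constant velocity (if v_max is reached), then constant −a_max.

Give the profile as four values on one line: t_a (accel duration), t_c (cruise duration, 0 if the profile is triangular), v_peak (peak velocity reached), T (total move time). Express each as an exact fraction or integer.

t_a=1 t_c=13 v_peak=2 T=15

(v_max)²/a_max = 2²/2 = 2
28 ≥ 2 ⇒ cruise phase
t_a = 2/2 = 1; v_peak = 2
d_cruise = 28 − 2 = 26; t_c = 26/2 = 13
T = 2·1 + 13 = 15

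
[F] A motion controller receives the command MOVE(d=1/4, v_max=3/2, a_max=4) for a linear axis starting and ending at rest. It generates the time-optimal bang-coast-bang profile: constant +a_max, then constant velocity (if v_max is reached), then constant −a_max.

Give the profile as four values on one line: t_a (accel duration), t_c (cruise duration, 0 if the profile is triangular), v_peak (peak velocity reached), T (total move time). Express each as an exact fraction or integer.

t_a=1/4 t_c=0 v_peak=1 T=1/2

vₘ²/aₘ = (3/2)²/4 = 9/16
1/4 < 9/16 → triangular
v_peak = √(1/4·4) = √1 = 1
t_a = 1/4; t_c = 0
T = 2·1/4 = 1/2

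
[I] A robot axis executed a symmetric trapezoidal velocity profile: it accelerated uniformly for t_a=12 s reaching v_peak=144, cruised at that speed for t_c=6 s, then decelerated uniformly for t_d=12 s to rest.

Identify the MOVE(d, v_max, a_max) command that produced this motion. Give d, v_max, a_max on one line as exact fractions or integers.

d=2592 v_max=144 a_max=12

a_max = 144/12 = 12
d_a = ½·144·12 = 864; d_c = 144·6 = 864
d = 2·864 + 864 = 2592
t_c = 6 > 0 → v_max = v_peak = 144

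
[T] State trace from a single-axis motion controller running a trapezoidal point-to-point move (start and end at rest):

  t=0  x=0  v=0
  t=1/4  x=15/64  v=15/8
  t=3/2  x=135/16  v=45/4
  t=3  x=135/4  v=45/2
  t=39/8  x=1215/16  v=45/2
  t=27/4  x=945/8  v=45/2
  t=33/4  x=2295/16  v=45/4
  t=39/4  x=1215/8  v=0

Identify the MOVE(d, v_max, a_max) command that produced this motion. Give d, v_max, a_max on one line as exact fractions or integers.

d=1215/8 v_max=45/2 a_max=15/2

final state: t=39/4, x=1215/8, v=0 → d = 1215/8
a_max = (15/8−0)/(1/4−0) = 15/2
max v = 45/2 over t∈[3,27/4] → v_max = 45/2
check: 45/2·(3+15/4) = 1215/8 ✓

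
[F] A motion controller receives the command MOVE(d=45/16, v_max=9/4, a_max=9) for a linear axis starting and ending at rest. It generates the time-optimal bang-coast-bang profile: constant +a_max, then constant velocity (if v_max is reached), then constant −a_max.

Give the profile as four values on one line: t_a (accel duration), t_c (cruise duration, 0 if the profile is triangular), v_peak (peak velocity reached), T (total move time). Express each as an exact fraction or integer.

t_a=1/4 t_c=1 v_peak=9/4 T=3/2

v_max²/a_max = (9/4)²/9 = 9/16
45/16 ≥ 9/16 → trapezoidal
t_a = (9/4)/9 = 1/4; v_peak = 9/4
d_cruise = 45/16 − 9/16 = 9/4; t_c = (9/4)/(9/4) = 1
T = 2·1/4 + 1 = 3/2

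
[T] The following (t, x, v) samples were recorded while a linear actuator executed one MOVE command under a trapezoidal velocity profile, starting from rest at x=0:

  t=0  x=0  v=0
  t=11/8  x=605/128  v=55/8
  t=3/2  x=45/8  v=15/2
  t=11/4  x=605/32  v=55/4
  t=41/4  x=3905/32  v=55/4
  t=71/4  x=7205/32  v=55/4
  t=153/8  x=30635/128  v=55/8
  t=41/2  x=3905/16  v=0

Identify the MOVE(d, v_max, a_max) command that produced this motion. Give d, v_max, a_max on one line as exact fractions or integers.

final state: t=41/2, x=3905/16, v=0 → d = 3905/16
a_max = (55/8−0)/(11/8−0) = 5
max v = 55/4 over t∈[11/4,71/4] → v_max = 55/4
check: 55/4·(11/4+15) = 3905/16 ✓

d=3905/16 v_max=55/4 a_max=5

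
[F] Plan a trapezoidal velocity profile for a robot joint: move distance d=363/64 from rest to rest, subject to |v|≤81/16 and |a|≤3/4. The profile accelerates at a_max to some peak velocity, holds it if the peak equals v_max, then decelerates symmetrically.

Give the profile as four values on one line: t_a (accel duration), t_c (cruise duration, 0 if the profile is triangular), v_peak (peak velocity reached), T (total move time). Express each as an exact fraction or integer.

t_a=11/4 t_c=0 v_peak=33/16 T=11/2

(v_max)²/a_max = (81/16)²/(3/4) = 2187/64
363/64 < 2187/64 ⇒ no cruise
v_peak = √(363/64·3/4) = √(1089/256) = 33/16
t_a = (33/16)/(3/4) = 11/4; t_c = 0
T = 2·11/4 = 11/2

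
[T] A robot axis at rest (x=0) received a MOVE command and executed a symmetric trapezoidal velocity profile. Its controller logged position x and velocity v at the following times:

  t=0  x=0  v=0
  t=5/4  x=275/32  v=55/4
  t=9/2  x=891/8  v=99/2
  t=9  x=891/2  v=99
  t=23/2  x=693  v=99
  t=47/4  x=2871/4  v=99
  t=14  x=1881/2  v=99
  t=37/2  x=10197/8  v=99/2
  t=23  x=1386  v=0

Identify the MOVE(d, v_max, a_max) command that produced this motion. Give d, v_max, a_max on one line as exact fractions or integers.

d=1386 v_max=99 a_max=11

final state: t=23, x=1386, v=0 → d = 1386
a_max = (55/4−0)/(5/4−0) = 11
max v = 99 over t∈[9,14] → v_max = 99
check: 99·(9+5) = 1386 ✓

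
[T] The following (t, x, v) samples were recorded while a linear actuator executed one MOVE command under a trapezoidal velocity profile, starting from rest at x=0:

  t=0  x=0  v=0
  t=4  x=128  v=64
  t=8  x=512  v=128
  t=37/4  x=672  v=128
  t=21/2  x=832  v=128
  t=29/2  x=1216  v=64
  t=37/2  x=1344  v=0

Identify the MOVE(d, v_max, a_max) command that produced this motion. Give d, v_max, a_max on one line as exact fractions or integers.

final state: t=37/2, x=1344, v=0 → d = 1344
a_max = (64−0)/(4−0) = 16
max v = 128 over t∈[8,21/2] → v_max = 128
check: 128·(8+5/2) = 1344 ✓

d=1344 v_max=128 a_max=16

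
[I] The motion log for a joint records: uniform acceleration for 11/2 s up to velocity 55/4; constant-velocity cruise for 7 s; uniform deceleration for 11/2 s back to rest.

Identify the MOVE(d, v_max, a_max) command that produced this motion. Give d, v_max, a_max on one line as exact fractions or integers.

a_max = (55/4)/(11/2) = 5/2
d_a = ½·55/4·11/2 = 605/16; d_c = 55/4·7 = 385/4
d = 2·605/16 + 385/4 = 1375/8
t_c = 7 > 0 so v_max = 55/4

d=1375/8 v_max=55/4 a_max=5/2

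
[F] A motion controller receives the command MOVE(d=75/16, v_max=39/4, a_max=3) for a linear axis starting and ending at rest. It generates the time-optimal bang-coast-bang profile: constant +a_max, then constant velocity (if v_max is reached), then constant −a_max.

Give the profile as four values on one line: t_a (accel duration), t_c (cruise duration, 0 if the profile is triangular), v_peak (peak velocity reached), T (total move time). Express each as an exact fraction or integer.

v_max²/a_max = (39/4)²/3 = 507/16
75/16 < 507/16 ⇒ no cruise
v_peak = √(75/16·3) = √(225/16) = 15/4
t_a = (15/4)/3 = 5/4; t_c = 0
T = 2·5/4 = 5/2

t_a=5/4 t_c=0 v_peak=15/4 T=5/2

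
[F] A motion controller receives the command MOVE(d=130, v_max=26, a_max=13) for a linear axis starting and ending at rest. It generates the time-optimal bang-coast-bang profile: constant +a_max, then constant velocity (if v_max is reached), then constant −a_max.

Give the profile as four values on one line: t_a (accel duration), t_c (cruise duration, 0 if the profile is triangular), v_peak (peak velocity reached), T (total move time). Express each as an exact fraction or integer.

vₘ²/aₘ = 26²/13 = 52
130 ≥ 52 so v_max reached
t_a = 26/13 = 2; v_peak = 26
d_cruise = 130 − 52 = 78; t_c = 78/26 = 3
T = 2·2 + 3 = 7

t_a=2 t_c=3 v_peak=26 T=7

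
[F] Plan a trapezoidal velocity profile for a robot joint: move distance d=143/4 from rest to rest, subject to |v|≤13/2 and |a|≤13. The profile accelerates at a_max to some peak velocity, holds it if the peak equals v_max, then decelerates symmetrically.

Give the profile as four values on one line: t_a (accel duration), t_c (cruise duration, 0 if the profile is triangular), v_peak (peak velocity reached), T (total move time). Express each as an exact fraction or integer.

vₘ²/aₘ = (13/2)²/13 = 13/4
143/4 ≥ 13/4 ⇒ cruise phase
t_a = (13/2)/13 = 1/2; v_peak = 13/2
d_cruise = 143/4 − 13/4 = 65/2; t_c = (65/2)/(13/2) = 5
T = 2·1/2 + 5 = 6

t_a=1/2 t_c=5 v_peak=13/2 T=6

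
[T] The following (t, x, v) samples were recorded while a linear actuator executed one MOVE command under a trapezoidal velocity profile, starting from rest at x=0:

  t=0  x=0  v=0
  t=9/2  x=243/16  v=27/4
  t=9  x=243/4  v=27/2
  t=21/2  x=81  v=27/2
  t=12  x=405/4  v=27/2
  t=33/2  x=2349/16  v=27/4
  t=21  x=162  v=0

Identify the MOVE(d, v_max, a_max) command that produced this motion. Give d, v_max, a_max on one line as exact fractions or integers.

final state: t=21, x=162, v=0 → d = 162
a_max = (27/4−0)/(9/2−0) = 3/2
max v = 27/2 over t∈[9,12] → v_max = 27/2
check: 27/2·(9+3) = 162 ✓

d=162 v_max=27/2 a_max=3/2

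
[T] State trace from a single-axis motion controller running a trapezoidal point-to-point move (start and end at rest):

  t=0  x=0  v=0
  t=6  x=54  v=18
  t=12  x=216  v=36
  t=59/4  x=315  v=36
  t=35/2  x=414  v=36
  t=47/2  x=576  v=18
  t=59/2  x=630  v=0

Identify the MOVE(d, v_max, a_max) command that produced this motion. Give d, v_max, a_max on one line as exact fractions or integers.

final state: t=59/2, x=630, v=0 → d = 630
a_max = (18−0)/(6−0) = 3
max v = 36 over t∈[12,35/2] → v_max = 36
check: 36·(12+11/2) = 630 ✓

d=630 v_max=36 a_max=3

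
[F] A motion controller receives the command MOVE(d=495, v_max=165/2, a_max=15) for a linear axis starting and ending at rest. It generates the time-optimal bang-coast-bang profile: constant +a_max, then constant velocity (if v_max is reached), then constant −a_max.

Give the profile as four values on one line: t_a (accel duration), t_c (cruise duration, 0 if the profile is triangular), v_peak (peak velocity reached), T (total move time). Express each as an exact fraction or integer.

vₘ²/aₘ = (165/2)²/15 = 1815/4
495 ≥ 1815/4 → trapezoidal
t_a = (165/2)/15 = 11/2; v_peak = 165/2
d_cruise = 495 − 1815/4 = 165/4; t_c = (165/4)/(165/2) = 1/2
T = 2·11/2 + 1/2 = 23/2

t_a=11/2 t_c=1/2 v_peak=165/2 T=23/2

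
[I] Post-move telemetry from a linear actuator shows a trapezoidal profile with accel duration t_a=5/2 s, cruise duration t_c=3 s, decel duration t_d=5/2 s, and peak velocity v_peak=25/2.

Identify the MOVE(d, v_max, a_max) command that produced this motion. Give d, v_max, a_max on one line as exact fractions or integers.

d=275/4 v_max=25/2 a_max=5

a_max = (25/2)/(5/2) = 5
d_a = ½·25/2·5/2 = 125/8; d_c = 25/2·3 = 75/2
d = 2·125/8 + 75/2 = 275/4
t_c = 3 > 0 → v_max = v_peak = 25/2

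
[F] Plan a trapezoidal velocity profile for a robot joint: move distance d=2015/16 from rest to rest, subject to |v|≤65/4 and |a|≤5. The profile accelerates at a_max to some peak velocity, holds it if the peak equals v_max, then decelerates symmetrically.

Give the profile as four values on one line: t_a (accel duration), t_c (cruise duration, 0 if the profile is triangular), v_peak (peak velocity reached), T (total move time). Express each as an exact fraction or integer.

vₘ²/aₘ = (65/4)²/5 = 845/16
2015/16 ≥ 845/16 → trapezoidal
t_a = (65/4)/5 = 13/4; v_peak = 65/4
d_cruise = 2015/16 − 845/16 = 585/8; t_c = (585/8)/(65/4) = 9/2
T = 2·13/4 + 9/2 = 11

t_a=13/4 t_c=9/2 v_peak=65/4 T=11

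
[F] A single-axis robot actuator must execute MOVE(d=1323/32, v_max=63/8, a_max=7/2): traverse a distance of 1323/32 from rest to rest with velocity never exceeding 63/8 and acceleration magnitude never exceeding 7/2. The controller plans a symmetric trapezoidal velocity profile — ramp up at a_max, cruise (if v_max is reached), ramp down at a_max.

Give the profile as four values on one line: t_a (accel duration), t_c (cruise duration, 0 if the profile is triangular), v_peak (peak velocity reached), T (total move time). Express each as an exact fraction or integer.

t_a=9/4 t_c=3 v_peak=63/8 T=15/2

v_max²/a_max = (63/8)²/(7/2) = 567/32
1323/32 ≥ 567/32 ⇒ cruise phase
t_a = (63/8)/(7/2) = 9/4; v_peak = 63/8
d_cruise = 1323/32 − 567/32 = 189/8; t_c = (189/8)/(63/8) = 3
T = 2·9/4 + 3 = 15/2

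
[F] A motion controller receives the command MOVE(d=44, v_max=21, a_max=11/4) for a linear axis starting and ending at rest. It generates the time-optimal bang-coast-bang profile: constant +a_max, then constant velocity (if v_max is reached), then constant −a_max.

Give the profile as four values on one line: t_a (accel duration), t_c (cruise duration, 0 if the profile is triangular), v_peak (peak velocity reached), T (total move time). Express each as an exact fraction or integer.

v_max²/a_max = 21²/(11/4) = 1764/11
44 < 1764/11 so t_c = 0
v_peak = √(44·11/4) = √121 = 11
t_a = 11/(11/4) = 4; t_c = 0
T = 2·4 = 8

t_a=4 t_c=0 v_peak=11 T=8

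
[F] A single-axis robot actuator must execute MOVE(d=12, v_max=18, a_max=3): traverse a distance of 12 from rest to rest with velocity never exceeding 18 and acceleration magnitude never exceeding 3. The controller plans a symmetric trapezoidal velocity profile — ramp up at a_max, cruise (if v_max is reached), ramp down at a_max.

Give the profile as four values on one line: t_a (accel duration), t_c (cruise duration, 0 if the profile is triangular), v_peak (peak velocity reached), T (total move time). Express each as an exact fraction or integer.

t_a=2 t_c=0 v_peak=6 T=4

v_max²/a_max = 18²/3 = 108
12 < 108 ⇒ no cruise
v_peak = √(12·3) = √36 = 6
t_a = 6/3 = 2; t_c = 0
T = 2·2 = 4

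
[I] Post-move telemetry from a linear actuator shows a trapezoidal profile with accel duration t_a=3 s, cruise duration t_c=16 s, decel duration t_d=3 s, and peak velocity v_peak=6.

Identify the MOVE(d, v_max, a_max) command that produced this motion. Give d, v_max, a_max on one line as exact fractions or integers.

d=114 v_max=6 a_max=2

a_max = 6/3 = 2
d_a = ½·6·3 = 9; d_c = 6·16 = 96
d = 2·9 + 96 = 114
t_c = 16 > 0 so v_max = 6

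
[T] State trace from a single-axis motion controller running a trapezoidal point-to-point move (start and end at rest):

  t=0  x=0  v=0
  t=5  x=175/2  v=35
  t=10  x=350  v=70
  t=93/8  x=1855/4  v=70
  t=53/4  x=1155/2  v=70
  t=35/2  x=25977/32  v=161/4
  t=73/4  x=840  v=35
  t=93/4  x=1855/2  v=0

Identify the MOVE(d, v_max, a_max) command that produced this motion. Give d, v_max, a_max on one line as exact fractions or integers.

final state: t=93/4, x=1855/2, v=0 → d = 1855/2
a_max = (35−0)/(5−0) = 7
max v = 70 over t∈[10,53/4] → v_max = 70
check: 70·(10+13/4) = 1855/2 ✓

d=1855/2 v_max=70 a_max=7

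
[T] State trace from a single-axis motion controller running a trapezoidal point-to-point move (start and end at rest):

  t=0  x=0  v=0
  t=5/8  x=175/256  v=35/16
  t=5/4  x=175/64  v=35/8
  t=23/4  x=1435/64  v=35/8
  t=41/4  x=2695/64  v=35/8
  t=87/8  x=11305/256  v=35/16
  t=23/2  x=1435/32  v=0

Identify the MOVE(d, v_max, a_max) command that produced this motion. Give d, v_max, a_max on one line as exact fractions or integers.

d=1435/32 v_max=35/8 a_max=7/2

final state: t=23/2, x=1435/32, v=0 → d = 1435/32
a_max = (35/16−0)/(5/8−0) = 7/2
max v = 35/8 over t∈[5/4,41/4] → v_max = 35/8
check: 35/8·(5/4+9) = 1435/32 ✓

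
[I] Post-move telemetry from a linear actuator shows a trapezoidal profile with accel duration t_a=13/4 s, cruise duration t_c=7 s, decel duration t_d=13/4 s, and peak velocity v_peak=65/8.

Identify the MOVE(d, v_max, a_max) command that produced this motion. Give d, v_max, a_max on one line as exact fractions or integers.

a_max = (65/8)/(13/4) = 5/2
d_a = ½·65/8·13/4 = 845/64; d_c = 65/8·7 = 455/8
d = 2·845/64 + 455/8 = 2665/32
t_c = 7 > 0 → v_max = v_peak = 65/8

d=2665/32 v_max=65/8 a_max=5/2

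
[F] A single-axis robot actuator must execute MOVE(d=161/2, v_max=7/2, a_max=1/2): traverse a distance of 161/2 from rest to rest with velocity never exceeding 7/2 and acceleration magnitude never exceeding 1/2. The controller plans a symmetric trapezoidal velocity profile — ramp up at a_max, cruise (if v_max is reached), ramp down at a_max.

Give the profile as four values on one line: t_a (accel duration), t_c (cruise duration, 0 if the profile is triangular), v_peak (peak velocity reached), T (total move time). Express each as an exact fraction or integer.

t_a=7 t_c=16 v_peak=7/2 T=30

v_max²/a_max = (7/2)²/(1/2) = 49/2
161/2 ≥ 49/2 → trapezoidal
t_a = (7/2)/(1/2) = 7; v_peak = 7/2
d_cruise = 161/2 − 49/2 = 56; t_c = 56/(7/2) = 16
T = 2·7 + 16 = 30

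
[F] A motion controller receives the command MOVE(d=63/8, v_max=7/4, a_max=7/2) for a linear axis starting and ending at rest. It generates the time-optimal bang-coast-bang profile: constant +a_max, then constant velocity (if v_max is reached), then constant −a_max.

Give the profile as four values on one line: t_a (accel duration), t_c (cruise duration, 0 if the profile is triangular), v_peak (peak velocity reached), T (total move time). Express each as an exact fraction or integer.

t_a=1/2 t_c=4 v_peak=7/4 T=5

(v_max)²/a_max = (7/4)²/(7/2) = 7/8
63/8 ≥ 7/8 ⇒ cruise phase
t_a = (7/4)/(7/2) = 1/2; v_peak = 7/4
d_cruise = 63/8 − 7/8 = 7; t_c = 7/(7/4) = 4
T = 2·1/2 + 4 = 5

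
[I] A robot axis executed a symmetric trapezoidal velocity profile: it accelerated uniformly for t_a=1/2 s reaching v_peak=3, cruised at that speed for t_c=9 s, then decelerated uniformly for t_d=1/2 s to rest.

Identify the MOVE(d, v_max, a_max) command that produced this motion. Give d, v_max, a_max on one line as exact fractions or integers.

d=57/2 v_max=3 a_max=6

a_max = 3/(1/2) = 6
d_a = ½·3·1/2 = 3/4; d_c = 3·9 = 27
d = 2·3/4 + 27 = 57/2
t_c = 9 > 0 → v_max = v_peak = 3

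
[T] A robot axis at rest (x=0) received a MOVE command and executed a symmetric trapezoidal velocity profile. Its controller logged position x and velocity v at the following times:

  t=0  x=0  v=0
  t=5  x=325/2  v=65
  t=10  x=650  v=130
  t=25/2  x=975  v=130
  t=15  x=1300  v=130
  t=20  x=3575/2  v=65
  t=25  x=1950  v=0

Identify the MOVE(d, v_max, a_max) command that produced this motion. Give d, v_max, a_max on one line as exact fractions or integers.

d=1950 v_max=130 a_max=13

final state: t=25, x=1950, v=0 → d = 1950
a_max = (65−0)/(5−0) = 13
max v = 130 over t∈[10,15] → v_max = 130
check: 130·(10+5) = 1950 ✓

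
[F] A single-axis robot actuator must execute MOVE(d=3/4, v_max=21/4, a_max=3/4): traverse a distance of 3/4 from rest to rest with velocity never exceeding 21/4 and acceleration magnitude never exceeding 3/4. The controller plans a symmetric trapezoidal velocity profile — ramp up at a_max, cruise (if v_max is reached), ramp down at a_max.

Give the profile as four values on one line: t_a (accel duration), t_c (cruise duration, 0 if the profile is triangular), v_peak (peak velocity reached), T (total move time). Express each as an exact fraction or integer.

t_a=1 t_c=0 v_peak=3/4 T=2

v_max²/a_max = (21/4)²/(3/4) = 147/4
3/4 < 147/4 ⇒ no cruise
v_peak = √(3/4·3/4) = √(9/16) = 3/4
t_a = (3/4)/(3/4) = 1; t_c = 0
T = 2·1 = 2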